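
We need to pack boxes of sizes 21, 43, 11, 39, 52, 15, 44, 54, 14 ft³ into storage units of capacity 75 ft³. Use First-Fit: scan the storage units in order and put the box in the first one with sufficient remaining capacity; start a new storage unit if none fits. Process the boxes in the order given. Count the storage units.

5 storage units

storage unit 1: place 21 ft³, 54 ft³ left
storage unit 1: place 43 ft³, 11 ft³ left
storage unit 1: place 11 ft³, 0 ft³ left
storage unit 2: place 39 ft³, 36 ft³ left
storage unit 3: place 52 ft³, 23 ft³ left
storage unit 2: place 15 ft³, 21 ft³ left
storage unit 4: place 44 ft³, 31 ft³ left
storage unit 5: place 54 ft³, 21 ft³ left
storage unit 2: place 14 ft³, 7 ft³ left
Final storage units: [21,43,11] [39,15,14] [52] [44] [54].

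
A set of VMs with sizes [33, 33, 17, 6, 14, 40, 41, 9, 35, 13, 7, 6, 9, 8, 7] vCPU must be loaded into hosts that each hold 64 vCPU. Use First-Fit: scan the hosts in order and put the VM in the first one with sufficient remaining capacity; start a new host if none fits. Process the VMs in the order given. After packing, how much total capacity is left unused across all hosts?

42

Put 33 vCPU in host 1; 31 vCPU remain.
Put 33 vCPU in host 2; 31 vCPU remain.
Put 17 vCPU in host 1; 14 vCPU remain.
Put 6 vCPU in host 1; 8 vCPU remain.
Put 14 vCPU in host 2; 17 vCPU remain.
Put 40 vCPU in host 3; 24 vCPU remain.
Put 41 vCPU in host 4; 23 vCPU remain.
Put 9 vCPU in host 2; 8 vCPU remain.
Put 35 vCPU in host 5; 29 vCPU remain.
Put 13 vCPU in host 3; 11 vCPU remain.
Put 7 vCPU in host 1; 1 vCPU remain.
Put 6 vCPU in host 2; 2 vCPU remain.
Put 9 vCPU in host 3; 2 vCPU remain.
Put 8 vCPU in host 4; 15 vCPU remain.
Put 7 vCPU in host 4; 8 vCPU remain.
5 hosts × 64 vCPU = 320 vCPU; used 278 vCPU; unused 42 vCPU.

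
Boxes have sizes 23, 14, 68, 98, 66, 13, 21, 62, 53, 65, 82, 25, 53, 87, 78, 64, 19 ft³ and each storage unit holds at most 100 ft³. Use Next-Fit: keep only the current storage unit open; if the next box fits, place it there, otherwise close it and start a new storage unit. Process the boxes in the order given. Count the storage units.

23 ft³ → storage unit 1 (remaining 77 ft³)
14 ft³ → storage unit 1 (remaining 63 ft³)
68 ft³ → storage unit 2 (remaining 32 ft³)
98 ft³ → storage unit 3 (remaining 2 ft³)
66 ft³ → storage unit 4 (remaining 34 ft³)
13 ft³ → storage unit 4 (remaining 21 ft³)
21 ft³ → storage unit 4 (remaining 0 ft³)
62 ft³ → storage unit 5 (remaining 38 ft³)
53 ft³ → storage unit 6 (remaining 47 ft³)
65 ft³ → storage unit 7 (remaining 35 ft³)
82 ft³ → storage unit 8 (remaining 18 ft³)
25 ft³ → storage unit 9 (remaining 75 ft³)
53 ft³ → storage unit 9 (remaining 22 ft³)
87 ft³ → storage unit 10 (remaining 13 ft³)
78 ft³ → storage unit 11 (remaining 22 ft³)
64 ft³ → storage unit 12 (remaining 36 ft³)
19 ft³ → storage unit 12 (remaining 17 ft³)

12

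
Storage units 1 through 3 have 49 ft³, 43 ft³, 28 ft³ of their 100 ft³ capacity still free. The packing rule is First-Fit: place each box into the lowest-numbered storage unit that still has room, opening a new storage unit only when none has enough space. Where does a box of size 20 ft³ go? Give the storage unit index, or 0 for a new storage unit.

Storage units with room: storage unit 1 (49 ft³), storage unit 2 (43 ft³), storage unit 3 (28 ft³).
The first with room is storage unit 1.

1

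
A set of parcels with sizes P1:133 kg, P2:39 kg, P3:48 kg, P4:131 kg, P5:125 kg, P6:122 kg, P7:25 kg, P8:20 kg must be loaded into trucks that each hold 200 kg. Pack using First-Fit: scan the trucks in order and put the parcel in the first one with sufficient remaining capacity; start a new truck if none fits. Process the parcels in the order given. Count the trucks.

4

Put P1 (133 kg) in truck 1; 67 kg remain.
Put P2 (39 kg) in truck 1; 28 kg remain.
Put P3 (48 kg) in truck 2; 152 kg remain.
Put P4 (131 kg) in truck 2; 21 kg remain.
Put P5 (125 kg) in truck 3; 75 kg remain.
Put P6 (122 kg) in truck 4; 78 kg remain.
Put P7 (25 kg) in truck 1; 3 kg remain.
Put P8 (20 kg) in truck 2; 1 kg remain.
Final trucks: [133,39,25] [48,131,20] [125] [122].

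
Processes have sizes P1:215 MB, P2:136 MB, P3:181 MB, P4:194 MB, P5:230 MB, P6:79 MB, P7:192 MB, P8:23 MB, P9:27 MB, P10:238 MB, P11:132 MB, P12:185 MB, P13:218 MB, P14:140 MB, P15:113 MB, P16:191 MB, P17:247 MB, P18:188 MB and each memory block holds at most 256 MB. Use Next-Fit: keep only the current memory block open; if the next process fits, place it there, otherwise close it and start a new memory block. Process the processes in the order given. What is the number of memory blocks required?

P1 (215 MB) → memory block 1 (remaining 41 MB)
P2 (136 MB) → memory block 2 (remaining 120 MB)
P3 (181 MB) → memory block 3 (remaining 75 MB)
P4 (194 MB) → memory block 4 (remaining 62 MB)
P5 (230 MB) → memory block 5 (remaining 26 MB)
P6 (79 MB) → memory block 6 (remaining 177 MB)
P7 (192 MB) → memory block 7 (remaining 64 MB)
P8 (23 MB) → memory block 7 (remaining 41 MB)
P9 (27 MB) → memory block 7 (remaining 14 MB)
P10 (238 MB) → memory block 8 (remaining 18 MB)
P11 (132 MB) → memory block 9 (remaining 124 MB)
P12 (185 MB) → memory block 10 (remaining 71 MB)
P13 (218 MB) → memory block 11 (remaining 38 MB)
P14 (140 MB) → memory block 12 (remaining 116 MB)
P15 (113 MB) → memory block 12 (remaining 3 MB)
P16 (191 MB) → memory block 13 (remaining 65 MB)
P17 (247 MB) → memory block 14 (remaining 9 MB)
P18 (188 MB) → memory block 15 (remaining 68 MB)
Final memory blocks: [215] [136] [181] [194] [230] [79] [192,23,27] [238] [132] [185] [218] [140,113] [191] [247] [188].

15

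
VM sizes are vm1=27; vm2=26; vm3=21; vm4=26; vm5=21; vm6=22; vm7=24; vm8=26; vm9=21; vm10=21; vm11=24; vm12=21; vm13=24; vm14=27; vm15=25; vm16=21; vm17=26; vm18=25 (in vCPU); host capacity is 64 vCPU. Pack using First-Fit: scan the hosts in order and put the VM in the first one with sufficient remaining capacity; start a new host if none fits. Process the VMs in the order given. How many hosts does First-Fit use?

9 hosts

Put vm1 (27 vCPU) in host 1; 37 vCPU remain.
Put vm2 (26 vCPU) in host 1; 11 vCPU remain.
Put vm3 (21 vCPU) in host 2; 43 vCPU remain.
Put vm4 (26 vCPU) in host 2; 17 vCPU remain.
Put vm5 (21 vCPU) in host 3; 43 vCPU remain.
Put vm6 (22 vCPU) in host 3; 21 vCPU remain.
Put vm7 (24 vCPU) in host 4; 40 vCPU remain.
Put vm8 (26 vCPU) in host 4; 14 vCPU remain.
Put vm9 (21 vCPU) in host 3; 0 vCPU remain.
Put vm10 (21 vCPU) in host 5; 43 vCPU remain.
Put vm11 (24 vCPU) in host 5; 19 vCPU remain.
Put vm12 (21 vCPU) in host 6; 43 vCPU remain.
Put vm13 (24 vCPU) in host 6; 19 vCPU remain.
Put vm14 (27 vCPU) in host 7; 37 vCPU remain.
Put vm15 (25 vCPU) in host 7; 12 vCPU remain.
Put vm16 (21 vCPU) in host 8; 43 vCPU remain.
Put vm17 (26 vCPU) in host 8; 17 vCPU remain.
Put vm18 (25 vCPU) in host 9; 39 vCPU remain.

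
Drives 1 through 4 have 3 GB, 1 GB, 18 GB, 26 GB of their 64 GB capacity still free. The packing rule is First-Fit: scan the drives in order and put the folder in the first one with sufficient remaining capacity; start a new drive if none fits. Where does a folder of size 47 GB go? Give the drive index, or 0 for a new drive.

No drive has ≥ 47 GB free, so a new drive is opened.

0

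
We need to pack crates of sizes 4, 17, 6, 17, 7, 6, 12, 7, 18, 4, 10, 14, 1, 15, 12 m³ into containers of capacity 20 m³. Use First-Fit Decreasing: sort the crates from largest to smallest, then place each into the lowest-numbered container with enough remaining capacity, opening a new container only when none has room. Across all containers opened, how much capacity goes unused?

10

Sorted descending: 18, 17, 17, 15, 14, 12, 12, 10, 7, 7, 6, 6, 4, 4, 1.
container 1: place 18 m³, 2 m³ left
container 2: place 17 m³, 3 m³ left
container 3: place 17 m³, 3 m³ left
container 4: place 15 m³, 5 m³ left
container 5: place 14 m³, 6 m³ left
container 6: place 12 m³, 8 m³ left
container 7: place 12 m³, 8 m³ left
container 8: place 10 m³, 10 m³ left
container 6: place 7 m³, 1 m³ left
container 7: place 7 m³, 1 m³ left
container 5: place 6 m³, 0 m³ left
container 8: place 6 m³, 4 m³ left
container 4: place 4 m³, 1 m³ left
container 8: place 4 m³, 0 m³ left
container 1: place 1 m³, 1 m³ left
8 containers × 20 m³ = 160 m³; used 150 m³; unused 10 m³.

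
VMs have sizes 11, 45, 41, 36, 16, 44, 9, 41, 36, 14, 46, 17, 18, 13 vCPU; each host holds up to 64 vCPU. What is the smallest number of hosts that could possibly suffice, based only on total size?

7

Total size = 11 + 45 + 41 + 36 + 16 + 44 + 9 + 41 + 36 + 14 + 46 + 17 + 18 + 13 = 387 vCPU.
⌈387 / 64⌉ = 7.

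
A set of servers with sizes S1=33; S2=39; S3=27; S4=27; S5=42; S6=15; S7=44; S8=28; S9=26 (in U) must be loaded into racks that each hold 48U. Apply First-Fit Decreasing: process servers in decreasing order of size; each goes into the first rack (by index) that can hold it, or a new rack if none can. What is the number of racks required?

Sorted descending: 44, 42, 39, 33, 28, 27, 27, 26, 15.
Put 44U in rack 1; 4U remain.
Put 42U in rack 2; 6U remain.
Put 39U in rack 3; 9U remain.
Put 33U in rack 4; 15U remain.
Put 28U in rack 5; 20U remain.
Put 27U in rack 6; 21U remain.
Put 27U in rack 7; 21U remain.
Put 26U in rack 8; 22U remain.
Put 15U in rack 4; 0U remain.

8 racks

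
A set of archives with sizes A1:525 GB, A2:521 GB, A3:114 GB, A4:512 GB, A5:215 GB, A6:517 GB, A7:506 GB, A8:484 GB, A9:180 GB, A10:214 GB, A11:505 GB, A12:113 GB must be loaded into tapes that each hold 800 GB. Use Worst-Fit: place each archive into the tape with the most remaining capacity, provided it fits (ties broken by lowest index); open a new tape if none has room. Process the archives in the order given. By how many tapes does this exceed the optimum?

Worst-Fit: [525] [521,114] [512,215] [517] [506,214] [484,180] [505,113] → 7 tapes.
7 archives exceed 400 GB (half the capacity), and no two of those can share a tape, so at least 7 tapes are needed.
So 7 is already optimal.

0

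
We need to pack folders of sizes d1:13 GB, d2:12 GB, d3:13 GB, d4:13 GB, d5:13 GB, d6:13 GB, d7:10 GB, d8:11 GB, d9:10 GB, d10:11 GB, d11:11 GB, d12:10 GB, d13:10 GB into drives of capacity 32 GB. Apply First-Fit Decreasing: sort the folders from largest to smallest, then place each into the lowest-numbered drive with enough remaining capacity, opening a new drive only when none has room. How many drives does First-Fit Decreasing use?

6

Sorted descending: 13, 13, 13, 13, 13, 12, 11, 11, 11, 10, 10, 10, 10.
drive 1: place 13 GB, 19 GB left
drive 1: place 13 GB, 6 GB left
drive 2: place 13 GB, 19 GB left
drive 2: place 13 GB, 6 GB left
drive 3: place 13 GB, 19 GB left
drive 3: place 12 GB, 7 GB left
drive 4: place 11 GB, 21 GB left
drive 4: place 11 GB, 10 GB left
drive 5: place 11 GB, 21 GB left
drive 4: place 10 GB, 0 GB left
drive 5: place 10 GB, 11 GB left
drive 5: place 10 GB, 1 GB left
drive 6: place 10 GB, 22 GB left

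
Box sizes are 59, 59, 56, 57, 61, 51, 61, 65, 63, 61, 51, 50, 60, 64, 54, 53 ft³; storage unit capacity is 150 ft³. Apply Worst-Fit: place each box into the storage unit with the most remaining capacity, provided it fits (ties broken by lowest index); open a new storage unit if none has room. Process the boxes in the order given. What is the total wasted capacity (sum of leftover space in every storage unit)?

275

storage unit 1: place 59 ft³, 91 ft³ left
storage unit 1: place 59 ft³, 32 ft³ left
storage unit 2: place 56 ft³, 94 ft³ left
storage unit 2: place 57 ft³, 37 ft³ left
storage unit 3: place 61 ft³, 89 ft³ left
storage unit 3: place 51 ft³, 38 ft³ left
storage unit 4: place 61 ft³, 89 ft³ left
storage unit 4: place 65 ft³, 24 ft³ left
storage unit 5: place 63 ft³, 87 ft³ left
storage unit 5: place 61 ft³, 26 ft³ left
storage unit 6: place 51 ft³, 99 ft³ left
storage unit 6: place 50 ft³, 49 ft³ left
storage unit 7: place 60 ft³, 90 ft³ left
storage unit 7: place 64 ft³, 26 ft³ left
storage unit 8: place 54 ft³, 96 ft³ left
storage unit 8: place 53 ft³, 43 ft³ left
8 storage units × 150 ft³ = 1200 ft³; used 925 ft³; unused 275 ft³.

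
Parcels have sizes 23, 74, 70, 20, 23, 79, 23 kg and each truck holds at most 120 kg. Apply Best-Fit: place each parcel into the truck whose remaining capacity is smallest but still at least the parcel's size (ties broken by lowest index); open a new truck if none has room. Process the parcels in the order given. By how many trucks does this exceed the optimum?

0

Best-Fit: [23,74,20] [70,23,23] [79] → 3 trucks.
Total size 312 kg; any packing needs at least ⌈312/120⌉ = 3 trucks.
So 3 is already optimal.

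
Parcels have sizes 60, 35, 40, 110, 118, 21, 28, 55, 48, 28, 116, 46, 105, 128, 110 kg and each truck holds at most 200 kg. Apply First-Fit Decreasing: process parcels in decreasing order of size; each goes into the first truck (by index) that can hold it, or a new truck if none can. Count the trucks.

6

Sorted descending: 128, 118, 116, 110, 110, 105, 60, 55, 48, 46, 40, 35, 28, 28, 21.
truck 1: place 128 kg, 72 kg left
truck 2: place 118 kg, 82 kg left
truck 3: place 116 kg, 84 kg left
truck 4: place 110 kg, 90 kg left
truck 5: place 110 kg, 90 kg left
truck 6: place 105 kg, 95 kg left
truck 1: place 60 kg, 12 kg left
truck 2: place 55 kg, 27 kg left
truck 3: place 48 kg, 36 kg left
truck 4: place 46 kg, 44 kg left
truck 4: place 40 kg, 4 kg left
truck 3: place 35 kg, 1 kg left
truck 5: place 28 kg, 62 kg left
truck 5: place 28 kg, 34 kg left
truck 2: place 21 kg, 6 kg left
Final trucks: [128,60] [118,55,21] [116,48,35] [110,46,40] [110,28,28] [105].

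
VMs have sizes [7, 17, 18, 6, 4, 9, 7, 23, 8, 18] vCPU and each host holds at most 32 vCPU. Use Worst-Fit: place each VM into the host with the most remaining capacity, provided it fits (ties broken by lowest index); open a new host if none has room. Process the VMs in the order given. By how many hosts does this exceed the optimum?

Worst-Fit: [7,17,4] [18,6] [9,7,8] [23] [18] → 5 hosts.
Total size 117 vCPU; any packing needs at least ⌈117/32⌉ = 4 hosts.
An optimal packing achieves that bound: [23,9] [18,8,6] [18,7,7] [17,4] → 4 hosts.
Excess: 5 − 4 = 1.

1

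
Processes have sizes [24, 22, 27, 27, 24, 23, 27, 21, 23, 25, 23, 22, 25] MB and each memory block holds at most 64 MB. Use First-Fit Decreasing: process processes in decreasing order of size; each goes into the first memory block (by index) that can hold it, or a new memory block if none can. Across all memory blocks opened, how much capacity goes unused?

135

Sorted descending: 27, 27, 27, 25, 25, 24, 24, 23, 23, 23, 22, 22, 21.
memory block 1: place 27 MB, 37 MB left
memory block 1: place 27 MB, 10 MB left
memory block 2: place 27 MB, 37 MB left
memory block 2: place 25 MB, 12 MB left
memory block 3: place 25 MB, 39 MB left
memory block 3: place 24 MB, 15 MB left
memory block 4: place 24 MB, 40 MB left
memory block 4: place 23 MB, 17 MB left
memory block 5: place 23 MB, 41 MB left
memory block 5: place 23 MB, 18 MB left
memory block 6: place 22 MB, 42 MB left
memory block 6: place 22 MB, 20 MB left
memory block 7: place 21 MB, 43 MB left
7 memory blocks × 64 MB = 448 MB; used 313 MB; unused 135 MB.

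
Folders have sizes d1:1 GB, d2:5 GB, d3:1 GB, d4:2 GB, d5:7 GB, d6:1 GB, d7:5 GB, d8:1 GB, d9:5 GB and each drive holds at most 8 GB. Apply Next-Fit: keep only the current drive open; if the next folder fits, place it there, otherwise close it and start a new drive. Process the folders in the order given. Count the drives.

drive 1: place d1 (1 GB), 7 GB left
drive 1: place d2 (5 GB), 2 GB left
drive 1: place d3 (1 GB), 1 GB left
drive 2: place d4 (2 GB), 6 GB left
drive 3: place d5 (7 GB), 1 GB left
drive 3: place d6 (1 GB), 0 GB left
drive 4: place d7 (5 GB), 3 GB left
drive 4: place d8 (1 GB), 2 GB left
drive 5: place d9 (5 GB), 3 GB left

5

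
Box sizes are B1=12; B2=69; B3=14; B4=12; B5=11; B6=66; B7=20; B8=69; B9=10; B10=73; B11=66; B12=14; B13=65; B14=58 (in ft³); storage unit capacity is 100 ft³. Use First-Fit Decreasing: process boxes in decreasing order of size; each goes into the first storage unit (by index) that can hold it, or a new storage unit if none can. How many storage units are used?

7

Sorted descending: 73, 69, 69, 66, 66, 65, 58, 20, 14, 14, 12, 12, 11, 10.
Put 73 ft³ in storage unit 1; 27 ft³ remain.
Put 69 ft³ in storage unit 2; 31 ft³ remain.
Put 69 ft³ in storage unit 3; 31 ft³ remain.
Put 66 ft³ in storage unit 4; 34 ft³ remain.
Put 66 ft³ in storage unit 5; 34 ft³ remain.
Put 65 ft³ in storage unit 6; 35 ft³ remain.
Put 58 ft³ in storage unit 7; 42 ft³ remain.
Put 20 ft³ in storage unit 1; 7 ft³ remain.
Put 14 ft³ in storage unit 2; 17 ft³ remain.
Put 14 ft³ in storage unit 2; 3 ft³ remain.
Put 12 ft³ in storage unit 3; 19 ft³ remain.
Put 12 ft³ in storage unit 3; 7 ft³ remain.
Put 11 ft³ in storage unit 4; 23 ft³ remain.
Put 10 ft³ in storage unit 4; 13 ft³ remain.
Final storage units: [73,20] [69,14,14] [69,12,12] [66,11,10] [66] [65] [58].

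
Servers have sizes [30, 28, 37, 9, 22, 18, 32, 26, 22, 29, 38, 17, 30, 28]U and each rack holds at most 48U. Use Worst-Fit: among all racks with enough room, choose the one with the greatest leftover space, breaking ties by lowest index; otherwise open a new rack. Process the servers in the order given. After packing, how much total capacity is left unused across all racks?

Put 30U in rack 1; 18U remain.
Put 28U in rack 2; 20U remain.
Put 37U in rack 3; 11U remain.
Put 9U in rack 2; 11U remain.
Put 22U in rack 4; 26U remain.
Put 18U in rack 4; 8U remain.
Put 32U in rack 5; 16U remain.
Put 26U in rack 6; 22U remain.
Put 22U in rack 6; 0U remain.
Put 29U in rack 7; 19U remain.
Put 38U in rack 8; 10U remain.
Put 17U in rack 7; 2U remain.
Put 30U in rack 9; 18U remain.
Put 28U in rack 10; 20U remain.
10 racks × 48U = 480U; used 366U; unused 114U.

114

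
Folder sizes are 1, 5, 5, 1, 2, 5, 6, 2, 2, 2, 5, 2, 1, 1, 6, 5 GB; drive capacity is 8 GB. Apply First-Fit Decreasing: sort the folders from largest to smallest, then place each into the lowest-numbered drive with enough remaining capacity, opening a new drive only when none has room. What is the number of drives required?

7 drives

Sorted descending: 6, 6, 5, 5, 5, 5, 5, 2, 2, 2, 2, 2, 1, 1, 1, 1.
drive 1: place 6 GB, 2 GB left
drive 2: place 6 GB, 2 GB left
drive 3: place 5 GB, 3 GB left
drive 4: place 5 GB, 3 GB left
drive 5: place 5 GB, 3 GB left
drive 6: place 5 GB, 3 GB left
drive 7: place 5 GB, 3 GB left
drive 1: place 2 GB, 0 GB left
drive 2: place 2 GB, 0 GB left
drive 3: place 2 GB, 1 GB left
drive 4: place 2 GB, 1 GB left
drive 5: place 2 GB, 1 GB left
drive 3: place 1 GB, 0 GB left
drive 4: place 1 GB, 0 GB left
drive 5: place 1 GB, 0 GB left
drive 6: place 1 GB, 2 GB left
Final drives: [6,2] [6,2] [5,2,1] [5,2,1] [5,2,1] [5,1] [5].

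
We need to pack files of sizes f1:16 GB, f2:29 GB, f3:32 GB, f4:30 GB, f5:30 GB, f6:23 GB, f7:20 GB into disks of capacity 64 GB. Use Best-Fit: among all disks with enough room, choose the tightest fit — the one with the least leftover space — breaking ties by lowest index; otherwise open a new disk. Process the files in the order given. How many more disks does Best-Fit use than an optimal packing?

1

Best-Fit: [16,29] [32,30] [30,23] [20] → 4 disks.
Total size 180 GB; any packing needs at least ⌈180/64⌉ = 3 disks.
An optimal packing achieves that bound: [32,30] [30,29] [23,20,16] → 3 disks.
Excess: 4 − 3 = 1.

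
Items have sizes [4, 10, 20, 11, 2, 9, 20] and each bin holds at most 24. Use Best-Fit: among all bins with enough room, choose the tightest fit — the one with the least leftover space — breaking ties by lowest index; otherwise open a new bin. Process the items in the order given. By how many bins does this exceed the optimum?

Best-Fit: [4,10,9] [20,2] [11] [20] → 4 bins.
Total size 76; any packing needs at least ⌈76/24⌉ = 4 bins.
So 4 is already optimal.

0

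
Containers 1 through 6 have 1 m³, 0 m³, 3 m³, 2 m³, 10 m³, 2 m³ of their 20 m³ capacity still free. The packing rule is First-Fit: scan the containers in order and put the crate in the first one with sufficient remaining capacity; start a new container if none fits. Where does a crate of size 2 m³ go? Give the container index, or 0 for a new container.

3

Containers with room: container 3 (3 m³), container 4 (2 m³), container 5 (10 m³), container 6 (2 m³).
The first with room is container 3.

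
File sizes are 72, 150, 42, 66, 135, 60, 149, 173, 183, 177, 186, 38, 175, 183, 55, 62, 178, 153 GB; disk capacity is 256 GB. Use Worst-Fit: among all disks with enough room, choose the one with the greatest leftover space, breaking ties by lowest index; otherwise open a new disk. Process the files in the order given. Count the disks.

11 disks

disk 1: place 72 GB, 184 GB left
disk 1: place 150 GB, 34 GB left
disk 2: place 42 GB, 214 GB left
disk 2: place 66 GB, 148 GB left
disk 2: place 135 GB, 13 GB left
disk 3: place 60 GB, 196 GB left
disk 3: place 149 GB, 47 GB left
disk 4: place 173 GB, 83 GB left
disk 5: place 183 GB, 73 GB left
disk 6: place 177 GB, 79 GB left
disk 7: place 186 GB, 70 GB left
disk 4: place 38 GB, 45 GB left
disk 8: place 175 GB, 81 GB left
disk 9: place 183 GB, 73 GB left
disk 8: place 55 GB, 26 GB left
disk 6: place 62 GB, 17 GB left
disk 10: place 178 GB, 78 GB left
disk 11: place 153 GB, 103 GB left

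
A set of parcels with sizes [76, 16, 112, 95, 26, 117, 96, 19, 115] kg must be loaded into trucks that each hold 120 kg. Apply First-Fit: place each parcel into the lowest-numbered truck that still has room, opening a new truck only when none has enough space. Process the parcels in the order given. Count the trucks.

truck 1: place 76 kg, 44 kg left
truck 1: place 16 kg, 28 kg left
truck 2: place 112 kg, 8 kg left
truck 3: place 95 kg, 25 kg left
truck 1: place 26 kg, 2 kg left
truck 4: place 117 kg, 3 kg left
truck 5: place 96 kg, 24 kg left
truck 3: place 19 kg, 6 kg left
truck 6: place 115 kg, 5 kg left

6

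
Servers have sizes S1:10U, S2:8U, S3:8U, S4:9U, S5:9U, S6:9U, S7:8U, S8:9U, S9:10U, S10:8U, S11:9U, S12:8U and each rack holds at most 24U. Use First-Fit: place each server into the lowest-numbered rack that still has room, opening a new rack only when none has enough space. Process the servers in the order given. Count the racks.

rack 1: place S1 (10U), 14U left
rack 1: place S2 (8U), 6U left
rack 2: place S3 (8U), 16U left
rack 2: place S4 (9U), 7U left
rack 3: place S5 (9U), 15U left
rack 3: place S6 (9U), 6U left
rack 4: place S7 (8U), 16U left
rack 4: place S8 (9U), 7U left
rack 5: place S9 (10U), 14U left
rack 5: place S10 (8U), 6U left
rack 6: place S11 (9U), 15U left
rack 6: place S12 (8U), 7U left

6 racks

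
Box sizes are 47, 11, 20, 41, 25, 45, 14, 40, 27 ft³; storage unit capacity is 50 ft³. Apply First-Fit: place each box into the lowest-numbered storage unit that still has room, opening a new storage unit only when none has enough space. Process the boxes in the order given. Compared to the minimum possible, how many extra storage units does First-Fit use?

1

First-Fit: [47] [11,20,14] [41] [25] [45] [40] [27] → 7 storage units.
Total size 270 ft³; any packing needs at least ⌈270/50⌉ = 6 storage units.
An optimal packing achieves that bound: [47] [45] [41] [40] [27,20] [25,14,11] → 6 storage units.
Excess: 7 − 6 = 1.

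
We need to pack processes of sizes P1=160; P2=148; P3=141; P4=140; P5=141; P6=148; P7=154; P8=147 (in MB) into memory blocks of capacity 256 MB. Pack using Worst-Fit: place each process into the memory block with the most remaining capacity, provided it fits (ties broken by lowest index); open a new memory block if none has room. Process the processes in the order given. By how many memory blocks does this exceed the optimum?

Worst-Fit: [160] [148] [141] [140] [141] [148] [154] [147] → 8 memory blocks.
8 processes exceed 128 MB (half the capacity), and no two of those can share a memory block, so at least 8 memory blocks are needed.
So 8 is already optimal.

0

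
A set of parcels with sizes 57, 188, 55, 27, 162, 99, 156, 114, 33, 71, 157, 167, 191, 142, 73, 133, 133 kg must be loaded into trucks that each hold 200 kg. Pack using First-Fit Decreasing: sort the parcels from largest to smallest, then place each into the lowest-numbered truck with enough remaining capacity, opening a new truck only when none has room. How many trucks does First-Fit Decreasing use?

11

Sorted descending: 191, 188, 167, 162, 157, 156, 142, 133, 133, 114, 99, 73, 71, 57, 55, 33, 27.
truck 1: place 191 kg, 9 kg left
truck 2: place 188 kg, 12 kg left
truck 3: place 167 kg, 33 kg left
truck 4: place 162 kg, 38 kg left
truck 5: place 157 kg, 43 kg left
truck 6: place 156 kg, 44 kg left
truck 7: place 142 kg, 58 kg left
truck 8: place 133 kg, 67 kg left
truck 9: place 133 kg, 67 kg left
truck 10: place 114 kg, 86 kg left
truck 11: place 99 kg, 101 kg left
truck 10: place 73 kg, 13 kg left
truck 11: place 71 kg, 30 kg left
truck 7: place 57 kg, 1 kg left
truck 8: place 55 kg, 12 kg left
truck 3: place 33 kg, 0 kg left
truck 4: place 27 kg, 11 kg left
Final trucks: [191] [188] [167,33] [162,27] [157] [156] [142,57] [133,55] [133] [114,73] [99,71].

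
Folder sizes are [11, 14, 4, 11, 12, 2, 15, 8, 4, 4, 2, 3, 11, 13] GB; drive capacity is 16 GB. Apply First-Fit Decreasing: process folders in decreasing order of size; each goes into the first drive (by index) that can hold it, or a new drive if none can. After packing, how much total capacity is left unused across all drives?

14

Sorted descending: 15, 14, 13, 12, 11, 11, 11, 8, 4, 4, 4, 3, 2, 2.
15 GB → drive 1 (remaining 1 GB)
14 GB → drive 2 (remaining 2 GB)
13 GB → drive 3 (remaining 3 GB)
12 GB → drive 4 (remaining 4 GB)
11 GB → drive 5 (remaining 5 GB)
11 GB → drive 6 (remaining 5 GB)
11 GB → drive 7 (remaining 5 GB)
8 GB → drive 8 (remaining 8 GB)
4 GB → drive 4 (remaining 0 GB)
4 GB → drive 5 (remaining 1 GB)
4 GB → drive 6 (remaining 1 GB)
3 GB → drive 3 (remaining 0 GB)
2 GB → drive 2 (remaining 0 GB)
2 GB → drive 7 (remaining 3 GB)
8 drives × 16 GB = 128 GB; used 114 GB; unused 14 GB.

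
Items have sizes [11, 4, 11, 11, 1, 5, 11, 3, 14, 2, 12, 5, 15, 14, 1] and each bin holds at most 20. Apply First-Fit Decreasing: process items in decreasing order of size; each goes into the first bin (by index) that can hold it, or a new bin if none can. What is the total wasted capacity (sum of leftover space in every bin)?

40

Sorted descending: 15, 14, 14, 12, 11, 11, 11, 11, 5, 5, 4, 3, 2, 1, 1.
15 → bin 1 (remaining 5)
14 → bin 2 (remaining 6)
14 → bin 3 (remaining 6)
12 → bin 4 (remaining 8)
11 → bin 5 (remaining 9)
11 → bin 6 (remaining 9)
11 → bin 7 (remaining 9)
11 → bin 8 (remaining 9)
5 → bin 1 (remaining 0)
5 → bin 2 (remaining 1)
4 → bin 3 (remaining 2)
3 → bin 4 (remaining 5)
2 → bin 3 (remaining 0)
1 → bin 2 (remaining 0)
1 → bin 4 (remaining 4)
8 bins × 20 = 160; used 120; unused 40.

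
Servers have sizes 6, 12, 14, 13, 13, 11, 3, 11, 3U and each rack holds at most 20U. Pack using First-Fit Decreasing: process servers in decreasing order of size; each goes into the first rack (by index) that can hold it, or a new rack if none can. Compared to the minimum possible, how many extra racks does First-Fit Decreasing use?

First-Fit Decreasing: [14,6] [13,3,3] [13] [12] [11] [11] → 6 racks.
6 servers exceed 10U (half the capacity), and no two of those can share a rack, so at least 6 racks are needed.
So 6 is already optimal.

0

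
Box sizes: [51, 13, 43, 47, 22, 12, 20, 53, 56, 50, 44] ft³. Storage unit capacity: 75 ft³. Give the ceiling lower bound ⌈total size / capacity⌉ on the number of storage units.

6

Total size = 51 + 13 + 43 + 47 + 22 + 12 + 20 + 53 + 56 + 50 + 44 = 411 ft³.
⌈411 / 75⌉ = 6.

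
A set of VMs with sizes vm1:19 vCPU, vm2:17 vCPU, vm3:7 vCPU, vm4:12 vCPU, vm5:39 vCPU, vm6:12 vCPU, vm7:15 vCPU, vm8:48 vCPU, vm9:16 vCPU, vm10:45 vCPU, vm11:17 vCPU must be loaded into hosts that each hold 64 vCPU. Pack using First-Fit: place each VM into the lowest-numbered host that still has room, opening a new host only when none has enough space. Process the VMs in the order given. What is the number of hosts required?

5 hosts

vm1 (19 vCPU) → host 1 (remaining 45 vCPU)
vm2 (17 vCPU) → host 1 (remaining 28 vCPU)
vm3 (7 vCPU) → host 1 (remaining 21 vCPU)
vm4 (12 vCPU) → host 1 (remaining 9 vCPU)
vm5 (39 vCPU) → host 2 (remaining 25 vCPU)
vm6 (12 vCPU) → host 2 (remaining 13 vCPU)
vm7 (15 vCPU) → host 3 (remaining 49 vCPU)
vm8 (48 vCPU) → host 3 (remaining 1 vCPU)
vm9 (16 vCPU) → host 4 (remaining 48 vCPU)
vm10 (45 vCPU) → host 4 (remaining 3 vCPU)
vm11 (17 vCPU) → host 5 (remaining 47 vCPU)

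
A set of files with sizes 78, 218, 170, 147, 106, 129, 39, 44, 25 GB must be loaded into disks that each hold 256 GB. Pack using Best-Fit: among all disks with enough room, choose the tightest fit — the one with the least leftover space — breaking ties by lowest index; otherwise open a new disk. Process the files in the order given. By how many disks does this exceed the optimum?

Best-Fit: [78,170] [218,25] [147,106] [129,39,44] → 4 disks.
Total size 956 GB; any packing needs at least ⌈956/256⌉ = 4 disks.
So 4 is already optimal.

0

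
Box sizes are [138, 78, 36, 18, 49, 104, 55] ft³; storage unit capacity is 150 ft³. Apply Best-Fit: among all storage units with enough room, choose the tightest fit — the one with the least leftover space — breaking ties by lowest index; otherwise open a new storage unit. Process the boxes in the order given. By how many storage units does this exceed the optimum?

0

Best-Fit: [138] [78,36,18] [49,55] [104] → 4 storage units.
Total size 478 ft³; any packing needs at least ⌈478/150⌉ = 4 storage units.
So 4 is already optimal.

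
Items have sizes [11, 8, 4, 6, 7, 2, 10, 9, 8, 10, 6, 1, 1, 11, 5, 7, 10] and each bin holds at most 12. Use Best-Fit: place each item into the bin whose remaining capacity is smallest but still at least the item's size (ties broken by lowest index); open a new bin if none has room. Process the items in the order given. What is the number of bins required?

Put 11 in bin 1; 1 remain.
Put 8 in bin 2; 4 remain.
Put 4 in bin 2; 0 remain.
Put 6 in bin 3; 6 remain.
Put 7 in bin 4; 5 remain.
Put 2 in bin 4; 3 remain.
Put 10 in bin 5; 2 remain.
Put 9 in bin 6; 3 remain.
Put 8 in bin 7; 4 remain.
Put 10 in bin 8; 2 remain.
Put 6 in bin 3; 0 remain.
Put 1 in bin 1; 0 remain.
Put 1 in bin 5; 1 remain.
Put 11 in bin 9; 1 remain.
Put 5 in bin 10; 7 remain.
Put 7 in bin 10; 0 remain.
Put 10 in bin 11; 2 remain.
Final bins: [11,1] [8,4] [6,6] [7,2] [10,1] [9] [8] [10] [11] [5,7] [10].

11 bins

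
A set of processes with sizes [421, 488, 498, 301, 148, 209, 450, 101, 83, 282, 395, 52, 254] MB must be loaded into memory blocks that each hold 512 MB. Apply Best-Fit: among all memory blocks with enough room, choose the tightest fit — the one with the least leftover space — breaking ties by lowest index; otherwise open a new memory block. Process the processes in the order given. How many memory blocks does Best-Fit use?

9 memory blocks

memory block 1: place 421 MB, 91 MB left
memory block 2: place 488 MB, 24 MB left
memory block 3: place 498 MB, 14 MB left
memory block 4: place 301 MB, 211 MB left
memory block 4: place 148 MB, 63 MB left
memory block 5: place 209 MB, 303 MB left
memory block 6: place 450 MB, 62 MB left
memory block 5: place 101 MB, 202 MB left
memory block 1: place 83 MB, 8 MB left
memory block 7: place 282 MB, 230 MB left
memory block 8: place 395 MB, 117 MB left
memory block 6: place 52 MB, 10 MB left
memory block 9: place 254 MB, 258 MB left
Final memory blocks: [421,83] [488] [498] [301,148] [209,101] [450,52] [282] [395] [254].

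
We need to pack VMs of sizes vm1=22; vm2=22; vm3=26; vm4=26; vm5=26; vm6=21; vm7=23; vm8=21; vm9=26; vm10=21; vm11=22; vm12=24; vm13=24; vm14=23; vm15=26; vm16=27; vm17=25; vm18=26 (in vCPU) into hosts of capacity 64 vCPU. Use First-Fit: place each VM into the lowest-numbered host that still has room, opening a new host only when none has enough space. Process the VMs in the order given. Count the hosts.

Put vm1 (22 vCPU) in host 1; 42 vCPU remain.
Put vm2 (22 vCPU) in host 1; 20 vCPU remain.
Put vm3 (26 vCPU) in host 2; 38 vCPU remain.
Put vm4 (26 vCPU) in host 2; 12 vCPU remain.
Put vm5 (26 vCPU) in host 3; 38 vCPU remain.
Put vm6 (21 vCPU) in host 3; 17 vCPU remain.
Put vm7 (23 vCPU) in host 4; 41 vCPU remain.
Put vm8 (21 vCPU) in host 4; 20 vCPU remain.
Put vm9 (26 vCPU) in host 5; 38 vCPU remain.
Put vm10 (21 vCPU) in host 5; 17 vCPU remain.
Put vm11 (22 vCPU) in host 6; 42 vCPU remain.
Put vm12 (24 vCPU) in host 6; 18 vCPU remain.
Put vm13 (24 vCPU) in host 7; 40 vCPU remain.
Put vm14 (23 vCPU) in host 7; 17 vCPU remain.
Put vm15 (26 vCPU) in host 8; 38 vCPU remain.
Put vm16 (27 vCPU) in host 8; 11 vCPU remain.
Put vm17 (25 vCPU) in host 9; 39 vCPU remain.
Put vm18 (26 vCPU) in host 9; 13 vCPU remain.
Final hosts: [22,22] [26,26] [26,21] [23,21] [26,21] [22,24] [24,23] [26,27] [25,26].

9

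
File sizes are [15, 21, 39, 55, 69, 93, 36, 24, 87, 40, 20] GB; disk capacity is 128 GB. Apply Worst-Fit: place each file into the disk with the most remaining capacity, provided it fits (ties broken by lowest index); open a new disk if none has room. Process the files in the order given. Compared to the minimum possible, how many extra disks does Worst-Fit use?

1

Worst-Fit: [15,21,39,36] [55,69] [93,24] [87,40] [20] → 5 disks.
Total size 499 GB; any packing needs at least ⌈499/128⌉ = 4 disks.
An optimal packing achieves that bound: [93,20,15] [87,40] [69,55] [39,36,24,21] → 4 disks.
Excess: 5 − 4 = 1.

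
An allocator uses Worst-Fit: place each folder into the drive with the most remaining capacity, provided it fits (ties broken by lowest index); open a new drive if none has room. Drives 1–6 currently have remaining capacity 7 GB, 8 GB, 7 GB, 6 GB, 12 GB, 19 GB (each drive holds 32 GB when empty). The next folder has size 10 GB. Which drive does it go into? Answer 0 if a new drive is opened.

6

Drives with room: drive 5 (12 GB), drive 6 (19 GB).
Most room is drive 6 with 19 GB free.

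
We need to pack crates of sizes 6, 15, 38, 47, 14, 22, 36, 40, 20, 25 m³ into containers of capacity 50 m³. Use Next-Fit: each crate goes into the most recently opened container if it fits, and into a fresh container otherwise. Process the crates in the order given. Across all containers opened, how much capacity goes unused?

87

container 1: place 6 m³, 44 m³ left
container 1: place 15 m³, 29 m³ left
container 2: place 38 m³, 12 m³ left
container 3: place 47 m³, 3 m³ left
container 4: place 14 m³, 36 m³ left
container 4: place 22 m³, 14 m³ left
container 5: place 36 m³, 14 m³ left
container 6: place 40 m³, 10 m³ left
container 7: place 20 m³, 30 m³ left
container 7: place 25 m³, 5 m³ left
7 containers × 50 m³ = 350 m³; used 263 m³; unused 87 m³.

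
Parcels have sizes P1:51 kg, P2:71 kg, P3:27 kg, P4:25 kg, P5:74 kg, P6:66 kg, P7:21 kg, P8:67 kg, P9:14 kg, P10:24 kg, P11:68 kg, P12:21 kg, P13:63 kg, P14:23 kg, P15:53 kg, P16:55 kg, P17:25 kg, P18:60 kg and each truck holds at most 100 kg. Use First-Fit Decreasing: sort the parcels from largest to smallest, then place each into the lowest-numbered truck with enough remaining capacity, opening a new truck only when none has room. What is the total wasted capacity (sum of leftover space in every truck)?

Sorted descending: 74, 71, 68, 67, 66, 63, 60, 55, 53, 51, 27, 25, 25, 24, 23, 21, 21, 14.
truck 1: place 74 kg, 26 kg left
truck 2: place 71 kg, 29 kg left
truck 3: place 68 kg, 32 kg left
truck 4: place 67 kg, 33 kg left
truck 5: place 66 kg, 34 kg left
truck 6: place 63 kg, 37 kg left
truck 7: place 60 kg, 40 kg left
truck 8: place 55 kg, 45 kg left
truck 9: place 53 kg, 47 kg left
truck 10: place 51 kg, 49 kg left
truck 2: place 27 kg, 2 kg left
truck 1: place 25 kg, 1 kg left
truck 3: place 25 kg, 7 kg left
truck 4: place 24 kg, 9 kg left
truck 5: place 23 kg, 11 kg left
truck 6: place 21 kg, 16 kg left
truck 7: place 21 kg, 19 kg left
truck 6: place 14 kg, 2 kg left
10 trucks × 100 kg = 1000 kg; used 808 kg; unused 192 kg.

192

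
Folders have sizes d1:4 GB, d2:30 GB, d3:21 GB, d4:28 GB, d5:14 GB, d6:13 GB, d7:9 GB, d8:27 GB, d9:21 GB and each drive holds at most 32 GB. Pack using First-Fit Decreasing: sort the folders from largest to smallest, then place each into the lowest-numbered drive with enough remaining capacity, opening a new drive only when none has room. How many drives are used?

Sorted descending: 30, 28, 27, 21, 21, 14, 13, 9, 4.
drive 1: place 30 GB, 2 GB left
drive 2: place 28 GB, 4 GB left
drive 3: place 27 GB, 5 GB left
drive 4: place 21 GB, 11 GB left
drive 5: place 21 GB, 11 GB left
drive 6: place 14 GB, 18 GB left
drive 6: place 13 GB, 5 GB left
drive 4: place 9 GB, 2 GB left
drive 2: place 4 GB, 0 GB left
Final drives: [30] [28,4] [27] [21,9] [21] [14,13].

6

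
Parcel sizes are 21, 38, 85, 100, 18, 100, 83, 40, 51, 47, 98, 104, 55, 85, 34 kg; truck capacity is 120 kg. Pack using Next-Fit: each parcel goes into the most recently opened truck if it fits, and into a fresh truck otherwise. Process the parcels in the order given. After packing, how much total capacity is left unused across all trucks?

Put 21 kg in truck 1; 99 kg remain.
Put 38 kg in truck 1; 61 kg remain.
Put 85 kg in truck 2; 35 kg remain.
Put 100 kg in truck 3; 20 kg remain.
Put 18 kg in truck 3; 2 kg remain.
Put 100 kg in truck 4; 20 kg remain.
Put 83 kg in truck 5; 37 kg remain.
Put 40 kg in truck 6; 80 kg remain.
Put 51 kg in truck 6; 29 kg remain.
Put 47 kg in truck 7; 73 kg remain.
Put 98 kg in truck 8; 22 kg remain.
Put 104 kg in truck 9; 16 kg remain.
Put 55 kg in truck 10; 65 kg remain.
Put 85 kg in truck 11; 35 kg remain.
Put 34 kg in truck 11; 1 kg remain.
11 trucks × 120 kg = 1320 kg; used 959 kg; unused 361 kg.

361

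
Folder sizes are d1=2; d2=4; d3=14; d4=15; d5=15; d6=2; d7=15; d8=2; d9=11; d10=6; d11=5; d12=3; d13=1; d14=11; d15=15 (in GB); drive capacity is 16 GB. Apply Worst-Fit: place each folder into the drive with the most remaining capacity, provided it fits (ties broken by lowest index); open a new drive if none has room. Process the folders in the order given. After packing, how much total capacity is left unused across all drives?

drive 1: place d1 (2 GB), 14 GB left
drive 1: place d2 (4 GB), 10 GB left
drive 2: place d3 (14 GB), 2 GB left
drive 3: place d4 (15 GB), 1 GB left
drive 4: place d5 (15 GB), 1 GB left
drive 1: place d6 (2 GB), 8 GB left
drive 5: place d7 (15 GB), 1 GB left
drive 1: place d8 (2 GB), 6 GB left
drive 6: place d9 (11 GB), 5 GB left
drive 1: place d10 (6 GB), 0 GB left
drive 6: place d11 (5 GB), 0 GB left
drive 7: place d12 (3 GB), 13 GB left
drive 7: place d13 (1 GB), 12 GB left
drive 7: place d14 (11 GB), 1 GB left
drive 8: place d15 (15 GB), 1 GB left
8 drives × 16 GB = 128 GB; used 121 GB; unused 7 GB.

7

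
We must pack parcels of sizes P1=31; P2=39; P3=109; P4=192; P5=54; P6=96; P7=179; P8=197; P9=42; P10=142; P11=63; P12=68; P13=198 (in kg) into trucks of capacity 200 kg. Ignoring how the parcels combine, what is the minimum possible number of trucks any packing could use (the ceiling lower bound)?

Total size = 31 + 39 + 109 + 192 + 54 + 96 + 179 + 197 + 42 + 142 + 63 + 68 + 198 = 1410 kg.
⌈1410 / 200⌉ = 8.

8 trucks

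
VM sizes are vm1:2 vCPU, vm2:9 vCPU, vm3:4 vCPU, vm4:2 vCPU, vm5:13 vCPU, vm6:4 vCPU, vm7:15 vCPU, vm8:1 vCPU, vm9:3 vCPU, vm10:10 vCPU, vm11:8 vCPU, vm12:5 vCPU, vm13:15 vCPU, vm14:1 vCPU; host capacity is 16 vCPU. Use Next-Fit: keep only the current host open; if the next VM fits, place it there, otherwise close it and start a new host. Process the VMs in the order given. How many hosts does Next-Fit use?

vm1 (2 vCPU) → host 1 (remaining 14 vCPU)
vm2 (9 vCPU) → host 1 (remaining 5 vCPU)
vm3 (4 vCPU) → host 1 (remaining 1 vCPU)
vm4 (2 vCPU) → host 2 (remaining 14 vCPU)
vm5 (13 vCPU) → host 2 (remaining 1 vCPU)
vm6 (4 vCPU) → host 3 (remaining 12 vCPU)
vm7 (15 vCPU) → host 4 (remaining 1 vCPU)
vm8 (1 vCPU) → host 4 (remaining 0 vCPU)
vm9 (3 vCPU) → host 5 (remaining 13 vCPU)
vm10 (10 vCPU) → host 5 (remaining 3 vCPU)
vm11 (8 vCPU) → host 6 (remaining 8 vCPU)
vm12 (5 vCPU) → host 6 (remaining 3 vCPU)
vm13 (15 vCPU) → host 7 (remaining 1 vCPU)
vm14 (1 vCPU) → host 7 (remaining 0 vCPU)

7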